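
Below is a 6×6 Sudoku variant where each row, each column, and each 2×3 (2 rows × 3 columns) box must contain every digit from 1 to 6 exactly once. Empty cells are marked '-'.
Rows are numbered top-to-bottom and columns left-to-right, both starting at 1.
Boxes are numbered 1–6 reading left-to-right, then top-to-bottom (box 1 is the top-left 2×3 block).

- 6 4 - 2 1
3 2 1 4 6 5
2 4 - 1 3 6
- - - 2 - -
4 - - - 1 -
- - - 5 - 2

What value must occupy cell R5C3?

Cell R5C3 itself could take any of {2, 3, 5, 6} by direct elimination.
Consider where 2 can go in column 3.
R3C3 is out (row 3 already has a 2).
R4C3 is out (row 4 already has a 2).
R6C3 is out (row 6 already has a 2).
So the only cell in column 3 that can hold 2 is R5C3.
Therefore R5C3 = 2.

2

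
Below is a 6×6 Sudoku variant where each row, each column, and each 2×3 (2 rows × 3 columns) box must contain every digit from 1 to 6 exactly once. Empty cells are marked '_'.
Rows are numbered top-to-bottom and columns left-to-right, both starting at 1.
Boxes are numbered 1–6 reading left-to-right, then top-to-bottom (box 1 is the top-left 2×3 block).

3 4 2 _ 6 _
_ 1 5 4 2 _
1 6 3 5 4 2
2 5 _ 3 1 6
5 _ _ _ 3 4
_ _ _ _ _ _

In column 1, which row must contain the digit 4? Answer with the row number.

Consider where 4 can go in column 1.
r2c1 is out (row 2 already has a 4).
So the only cell in column 1 that can hold 4 is r6c1.
That is row 6.

6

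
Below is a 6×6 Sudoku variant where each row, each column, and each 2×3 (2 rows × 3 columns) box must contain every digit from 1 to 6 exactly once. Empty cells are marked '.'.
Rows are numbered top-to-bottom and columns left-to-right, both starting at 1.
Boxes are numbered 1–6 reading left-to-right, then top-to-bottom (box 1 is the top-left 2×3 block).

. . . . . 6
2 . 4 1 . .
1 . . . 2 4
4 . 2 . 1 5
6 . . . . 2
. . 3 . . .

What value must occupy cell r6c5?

6

Cell r6c5 itself could take any of {4, 5, 6} by direct elimination.
Consider where 6 can go in column 5.
r1c5 is out (row 1 already has a 6).
r2c5 is out (box 2 already has a 6).
r5c5 is out (row 5 already has a 6).
So the only cell in column 5 that can hold 6 is r6c5.
Therefore r6c5 = 6.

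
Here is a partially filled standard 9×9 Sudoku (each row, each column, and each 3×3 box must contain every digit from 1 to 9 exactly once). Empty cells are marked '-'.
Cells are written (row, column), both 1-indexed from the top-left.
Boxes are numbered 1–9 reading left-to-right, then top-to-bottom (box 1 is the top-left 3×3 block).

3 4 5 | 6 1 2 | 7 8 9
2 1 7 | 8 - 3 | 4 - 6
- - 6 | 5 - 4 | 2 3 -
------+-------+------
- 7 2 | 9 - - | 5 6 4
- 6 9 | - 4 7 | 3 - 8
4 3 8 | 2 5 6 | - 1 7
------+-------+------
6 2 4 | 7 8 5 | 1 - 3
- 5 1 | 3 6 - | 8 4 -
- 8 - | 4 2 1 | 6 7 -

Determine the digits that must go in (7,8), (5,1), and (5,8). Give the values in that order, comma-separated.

9,5,2

For (7,8):
  Row 7 already contains {1, 2, 3, 4, 5, 6, 7, 8}.
  Column 8 already contains {1, 3, 4, 6, 7, 8}.
  Its 3×3 block (box 9) already contains {1, 3, 4, 6, 7, 8}.
  The only value from 1–9 not eliminated is 9, so (7,8) = 9.
For (5,1):
  Consider where 5 can go in column 1.
  (3,1) is out (row 3 already has a 5).
  (4,1) is out (row 4 already has a 5).
  (8,1) is out (row 8 already has a 5).
  (9,1) is out (box 7 already has a 5).
  So the only cell in column 1 that can hold 5 is (5,1).
  So (5,1) = 5.
For (5,8):
  Row 5 already contains {3, 4, 6, 7, 8, 9}.
  Column 8 already contains {1, 3, 4, 6, 7, 8}.
  Its 3×3 block (box 6) already contains {1, 3, 4, 5, 6, 7, 8}.
  The only value from 1–9 not eliminated is 2, so (5,8) = 2.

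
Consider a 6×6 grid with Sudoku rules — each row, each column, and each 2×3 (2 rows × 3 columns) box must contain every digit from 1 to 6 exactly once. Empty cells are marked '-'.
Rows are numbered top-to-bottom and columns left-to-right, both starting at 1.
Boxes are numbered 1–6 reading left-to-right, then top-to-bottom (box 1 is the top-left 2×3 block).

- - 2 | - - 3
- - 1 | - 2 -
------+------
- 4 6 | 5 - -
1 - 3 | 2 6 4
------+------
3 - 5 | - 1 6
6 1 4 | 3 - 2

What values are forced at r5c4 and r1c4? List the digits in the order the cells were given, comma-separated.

4,1

For r5c4:
  Row 5 already contains {1, 3, 5, 6}.
  Column 4 already contains {2, 3, 5}.
  Its 2×3 block (box 6) already contains {1, 2, 3, 6}.
  The only value from 1–6 not eliminated is 4, so r5c4 = 4.
For r1c4:
  Consider where 1 can go in box 2.
  r1c5 is out (column 5 already has a 1).
  r2c4 is out (row 2 already has a 1).
  r2c6 is out (row 2 already has a 1).
  So the only cell in box 2 that can hold 1 is r1c4.
  So r1c4 = 1.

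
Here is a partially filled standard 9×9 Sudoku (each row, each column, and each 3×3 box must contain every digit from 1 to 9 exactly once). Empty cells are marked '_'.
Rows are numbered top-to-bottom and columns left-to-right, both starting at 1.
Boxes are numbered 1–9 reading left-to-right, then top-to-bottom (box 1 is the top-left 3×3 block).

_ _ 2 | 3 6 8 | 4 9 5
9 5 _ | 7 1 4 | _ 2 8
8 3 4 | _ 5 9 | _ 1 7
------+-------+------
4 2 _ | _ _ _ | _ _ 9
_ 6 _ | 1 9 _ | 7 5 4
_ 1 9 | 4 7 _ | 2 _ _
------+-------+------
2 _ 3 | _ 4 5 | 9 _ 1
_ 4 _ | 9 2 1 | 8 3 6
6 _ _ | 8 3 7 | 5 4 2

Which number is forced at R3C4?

Row 3 already contains {1, 3, 4, 5, 7, 8, 9}.
Column 4 already contains {1, 3, 4, 7, 8, 9}.
Its 3×3 block (box 2) already contains {1, 3, 4, 5, 6, 7, 8, 9}.
The only value from 1–9 not eliminated is 2, so R3C4 = 2.

2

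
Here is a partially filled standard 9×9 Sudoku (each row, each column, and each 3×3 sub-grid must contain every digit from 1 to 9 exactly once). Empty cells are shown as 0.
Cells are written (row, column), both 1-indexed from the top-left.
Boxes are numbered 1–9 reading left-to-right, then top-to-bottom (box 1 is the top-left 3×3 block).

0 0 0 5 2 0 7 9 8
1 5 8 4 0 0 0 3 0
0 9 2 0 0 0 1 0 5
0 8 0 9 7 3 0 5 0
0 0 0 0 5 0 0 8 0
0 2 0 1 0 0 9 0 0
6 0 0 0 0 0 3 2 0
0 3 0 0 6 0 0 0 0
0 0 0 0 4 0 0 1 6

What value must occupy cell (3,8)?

4

Cell (3,8) itself could take any of {4, 6} by direct elimination.
Consider where 4 can go in box 3.
(2,7) is out (row 2 already has a 4).
(2,9) is out (row 2 already has a 4).
So the only cell in box 3 that can hold 4 is (3,8).
Therefore (3,8) = 4.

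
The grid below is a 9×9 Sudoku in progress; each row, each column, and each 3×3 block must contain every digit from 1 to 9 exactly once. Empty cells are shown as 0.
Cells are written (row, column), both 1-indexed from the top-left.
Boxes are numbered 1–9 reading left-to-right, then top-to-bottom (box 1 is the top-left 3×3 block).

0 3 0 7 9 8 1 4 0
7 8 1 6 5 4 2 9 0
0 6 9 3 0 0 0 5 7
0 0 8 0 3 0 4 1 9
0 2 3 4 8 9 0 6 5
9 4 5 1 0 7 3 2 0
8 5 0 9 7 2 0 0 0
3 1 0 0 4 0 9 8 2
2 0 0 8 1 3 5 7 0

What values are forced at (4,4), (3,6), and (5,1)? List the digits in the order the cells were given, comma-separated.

2,1,1

For (4,4):
  Consider where 2 can go in box 5.
  (4,6) is out (column 6 already has a 2).
  (6,5) is out (row 6 already has a 2).
  So the only cell in box 5 that can hold 2 is (4,4).
  So (4,4) = 2.
For (3,6):
  Row 3 already contains {3, 5, 6, 7, 9}.
  Column 6 already contains {2, 3, 4, 7, 8, 9}.
  Its 3×3 block (box 2) already contains {3, 4, 5, 6, 7, 8, 9}.
  The only value from 1–9 not eliminated is 1, so (3,6) = 1.
For (5,1):
  Row 5 already contains {2, 3, 4, 5, 6, 8, 9}.
  Column 1 already contains {2, 3, 7, 8, 9}.
  Its 3×3 block (box 4) already contains {2, 3, 4, 5, 8, 9}.
  The only value from 1–9 not eliminated is 1, so (5,1) = 1.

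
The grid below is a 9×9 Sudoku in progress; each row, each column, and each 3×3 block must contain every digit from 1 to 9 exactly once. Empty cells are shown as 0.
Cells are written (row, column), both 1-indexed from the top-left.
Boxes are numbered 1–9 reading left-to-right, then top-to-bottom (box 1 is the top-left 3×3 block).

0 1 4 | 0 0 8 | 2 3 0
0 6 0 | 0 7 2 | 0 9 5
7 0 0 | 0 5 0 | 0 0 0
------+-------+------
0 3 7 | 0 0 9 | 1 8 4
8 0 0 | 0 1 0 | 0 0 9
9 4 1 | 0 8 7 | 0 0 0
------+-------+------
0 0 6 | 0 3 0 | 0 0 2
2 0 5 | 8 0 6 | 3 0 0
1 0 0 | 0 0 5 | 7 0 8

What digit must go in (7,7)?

9

Cell (7,7) itself could take any of {4, 5, 9} by direct elimination.
Consider where 9 can go in box 9.
(7,8) is out (column 8 already has a 9).
(8,8) is out (column 8 already has a 9).
(8,9) is out (column 9 already has a 9).
(9,8) is out (column 8 already has a 9).
So the only cell in box 9 that can hold 9 is (7,7).
Therefore (7,7) = 9.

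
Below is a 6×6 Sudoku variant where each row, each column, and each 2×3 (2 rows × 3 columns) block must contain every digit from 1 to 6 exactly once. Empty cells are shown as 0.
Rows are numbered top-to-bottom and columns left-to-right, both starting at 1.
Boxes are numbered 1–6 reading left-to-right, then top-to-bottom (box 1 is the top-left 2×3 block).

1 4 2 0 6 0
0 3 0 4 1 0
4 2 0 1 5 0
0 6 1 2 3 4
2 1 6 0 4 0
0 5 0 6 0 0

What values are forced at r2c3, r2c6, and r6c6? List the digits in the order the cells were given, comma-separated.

For r2c3:
  Row 2 already contains {1, 3, 4}.
  Column 3 already contains {1, 2, 6}.
  Its 2×3 block (box 1) already contains {1, 2, 3, 4}.
  The only value from 1–6 not eliminated is 5, so r2c3 = 5.
For r2c6:
  Consider where 2 can go in row 2.
  r2c1 is out (column 1 already has a 2).
  r2c3 is out (column 3 already has a 2).
  So the only cell in row 2 that can hold 2 is r2c6.
  So r2c6 = 2.
For r6c6:
  Consider where 1 can go in row 6.
  r6c1 is out (column 1 already has a 1).
  r6c3 is out (column 3 already has a 1).
  r6c5 is out (column 5 already has a 1).
  So the only cell in row 6 that can hold 1 is r6c6.
  So r6c6 = 1.

5,2,1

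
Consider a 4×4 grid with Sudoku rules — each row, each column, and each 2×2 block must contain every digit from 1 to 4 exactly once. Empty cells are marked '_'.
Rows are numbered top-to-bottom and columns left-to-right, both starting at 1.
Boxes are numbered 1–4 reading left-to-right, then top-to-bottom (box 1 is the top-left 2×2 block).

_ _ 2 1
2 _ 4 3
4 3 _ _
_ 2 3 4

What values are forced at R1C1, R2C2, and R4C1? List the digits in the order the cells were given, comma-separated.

For R1C1:
  Row 1 already contains {1, 2}.
  Column 1 already contains {2, 4}.
  Its 2×2 block (box 1) already contains {2}.
  The only value from 1–4 not eliminated is 3, so R1C1 = 3.
For R2C2:
  Row 2 already contains {2, 3, 4}.
  Column 2 already contains {2, 3}.
  Its 2×2 block (box 1) already contains {2}.
  The only value from 1–4 not eliminated is 1, so R2C2 = 1.
For R4C1:
  Row 4 already contains {2, 3, 4}.
  Column 1 already contains {2, 4}.
  Its 2×2 block (box 3) already contains {2, 3, 4}.
  The only value from 1–4 not eliminated is 1, so R4C1 = 1.

3,1,1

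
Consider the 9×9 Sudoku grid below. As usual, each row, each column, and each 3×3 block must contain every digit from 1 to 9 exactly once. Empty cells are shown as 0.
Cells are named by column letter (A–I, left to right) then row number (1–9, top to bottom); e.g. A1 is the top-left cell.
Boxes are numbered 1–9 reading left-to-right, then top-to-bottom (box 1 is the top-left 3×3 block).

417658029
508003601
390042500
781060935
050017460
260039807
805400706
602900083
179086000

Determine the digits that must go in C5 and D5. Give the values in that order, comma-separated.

3,8

For C5:
  Row 5 already contains {1, 4, 5, 6, 7}.
  Column C already contains {1, 2, 5, 7, 8, 9}.
  Its 3×3 block (box 4) already contains {1, 2, 5, 6, 7, 8}.
  The only value from 1–9 not eliminated is 3, so C5 = 3.
For D5:
  Consider where 8 can go in column D.
  D2 is out (row 2 already has a 8).
  D3 is out (box 2 already has a 8).
  D4 is out (row 4 already has a 8).
  D6 is out (row 6 already has a 8).
  D9 is out (row 9 already has a 8).
  So the only cell in column D that can hold 8 is D5.
  So D5 = 8.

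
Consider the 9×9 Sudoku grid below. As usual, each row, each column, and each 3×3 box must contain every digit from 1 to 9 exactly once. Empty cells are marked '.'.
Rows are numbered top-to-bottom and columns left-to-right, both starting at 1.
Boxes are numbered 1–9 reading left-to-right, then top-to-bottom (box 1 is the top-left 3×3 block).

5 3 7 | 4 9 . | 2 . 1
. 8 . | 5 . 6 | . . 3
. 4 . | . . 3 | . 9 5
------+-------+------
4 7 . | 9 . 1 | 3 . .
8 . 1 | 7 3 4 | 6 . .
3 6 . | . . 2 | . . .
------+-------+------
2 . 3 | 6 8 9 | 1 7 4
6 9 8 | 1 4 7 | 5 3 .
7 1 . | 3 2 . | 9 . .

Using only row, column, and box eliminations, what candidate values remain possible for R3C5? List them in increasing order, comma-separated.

1,7

Row 3 already contains {3, 4, 5, 9}.
Column 5 already contains {2, 3, 4, 8, 9}.
Its 3×3 block (box 2) already contains {3, 4, 5, 6, 9}.
Removing those from 1–9 leaves {1, 7} as the candidates for R3C5.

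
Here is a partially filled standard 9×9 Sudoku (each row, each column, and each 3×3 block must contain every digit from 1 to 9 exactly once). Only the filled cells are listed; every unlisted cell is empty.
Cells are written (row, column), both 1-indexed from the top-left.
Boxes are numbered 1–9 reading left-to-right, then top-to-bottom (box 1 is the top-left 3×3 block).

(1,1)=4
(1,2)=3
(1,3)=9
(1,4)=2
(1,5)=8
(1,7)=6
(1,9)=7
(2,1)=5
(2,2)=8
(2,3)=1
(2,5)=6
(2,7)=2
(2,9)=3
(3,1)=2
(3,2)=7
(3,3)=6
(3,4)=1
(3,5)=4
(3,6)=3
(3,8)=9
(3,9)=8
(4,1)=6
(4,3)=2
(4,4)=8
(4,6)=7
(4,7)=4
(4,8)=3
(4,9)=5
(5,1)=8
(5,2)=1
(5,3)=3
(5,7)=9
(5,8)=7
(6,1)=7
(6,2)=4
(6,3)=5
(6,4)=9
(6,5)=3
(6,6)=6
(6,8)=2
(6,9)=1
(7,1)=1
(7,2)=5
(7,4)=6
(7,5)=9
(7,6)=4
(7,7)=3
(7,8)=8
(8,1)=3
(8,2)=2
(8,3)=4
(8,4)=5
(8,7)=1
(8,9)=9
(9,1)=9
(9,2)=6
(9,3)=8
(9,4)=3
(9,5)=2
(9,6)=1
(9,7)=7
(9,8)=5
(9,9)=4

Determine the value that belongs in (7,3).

Row 7 already contains {1, 3, 4, 5, 6, 8, 9}.
Column 3 already contains {1, 2, 3, 4, 5, 6, 8, 9}.
Its 3×3 block (box 7) already contains {1, 2, 3, 4, 5, 6, 8, 9}.
The only value from 1–9 not eliminated is 7, so (7,3) = 7.

7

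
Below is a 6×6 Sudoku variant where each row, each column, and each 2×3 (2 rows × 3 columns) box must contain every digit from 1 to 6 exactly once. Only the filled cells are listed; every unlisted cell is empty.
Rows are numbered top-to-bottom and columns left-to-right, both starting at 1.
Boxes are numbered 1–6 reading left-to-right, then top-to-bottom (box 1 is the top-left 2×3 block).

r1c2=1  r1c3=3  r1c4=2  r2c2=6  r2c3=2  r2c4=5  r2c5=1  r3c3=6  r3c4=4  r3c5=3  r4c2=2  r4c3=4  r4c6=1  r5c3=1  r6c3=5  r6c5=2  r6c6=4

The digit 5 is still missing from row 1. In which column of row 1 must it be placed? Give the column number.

Consider where 5 can go in row 1.
r1c5 is out (box 2 already has a 5).
r1c6 is out (box 2 already has a 5).
So the only cell in row 1 that can hold 5 is r1c1.
That is column 1.

1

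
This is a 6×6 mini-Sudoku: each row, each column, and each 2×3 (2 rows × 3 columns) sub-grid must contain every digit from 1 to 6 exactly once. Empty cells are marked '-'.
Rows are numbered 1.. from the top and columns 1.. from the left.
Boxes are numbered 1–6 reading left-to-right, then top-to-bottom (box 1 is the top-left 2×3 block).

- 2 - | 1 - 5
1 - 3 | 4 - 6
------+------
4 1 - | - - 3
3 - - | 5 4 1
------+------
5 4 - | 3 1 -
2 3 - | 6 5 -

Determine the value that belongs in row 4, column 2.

Row 4 already contains {1, 3, 4, 5}.
Column 2 already contains {1, 2, 3, 4}.
Its 2×3 block (box 3) already contains {1, 3, 4}.
The only value from 1–6 not eliminated is 6, so row 4, column 2 = 6.

6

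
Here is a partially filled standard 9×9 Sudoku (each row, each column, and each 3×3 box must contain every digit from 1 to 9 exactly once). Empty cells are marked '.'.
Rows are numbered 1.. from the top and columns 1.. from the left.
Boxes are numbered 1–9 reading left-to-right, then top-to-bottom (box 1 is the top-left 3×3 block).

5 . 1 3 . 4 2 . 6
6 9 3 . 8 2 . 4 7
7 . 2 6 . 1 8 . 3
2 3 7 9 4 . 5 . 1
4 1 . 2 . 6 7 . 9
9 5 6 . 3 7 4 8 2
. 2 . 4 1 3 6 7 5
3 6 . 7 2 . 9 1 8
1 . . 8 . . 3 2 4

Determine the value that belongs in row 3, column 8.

Cell row 3, column 8 itself could take any of {5, 9} by direct elimination.
Consider where 5 can go in box 3.
row 1, column 8 is out (row 1 already has a 5).
row 2, column 7 is out (column 7 already has a 5).
So the only cell in box 3 that can hold 5 is row 3, column 8.
Therefore row 3, column 8 = 5.

5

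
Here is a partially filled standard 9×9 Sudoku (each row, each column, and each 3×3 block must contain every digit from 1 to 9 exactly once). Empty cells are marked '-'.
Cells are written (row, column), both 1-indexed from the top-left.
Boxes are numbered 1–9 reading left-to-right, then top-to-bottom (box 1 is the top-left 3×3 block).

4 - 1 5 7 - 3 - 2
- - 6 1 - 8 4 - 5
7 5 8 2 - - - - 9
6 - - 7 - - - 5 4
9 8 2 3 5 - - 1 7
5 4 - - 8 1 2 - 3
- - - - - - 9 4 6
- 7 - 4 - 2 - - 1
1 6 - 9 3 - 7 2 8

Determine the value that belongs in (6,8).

9

Cell (6,8) itself could take any of {6, 9} by direct elimination.
Consider where 9 can go in row 6.
(6,3) is out (box 4 already has a 9).
(6,4) is out (column 4 already has a 9).
So the only cell in row 6 that can hold 9 is (6,8).
Therefore (6,8) = 9.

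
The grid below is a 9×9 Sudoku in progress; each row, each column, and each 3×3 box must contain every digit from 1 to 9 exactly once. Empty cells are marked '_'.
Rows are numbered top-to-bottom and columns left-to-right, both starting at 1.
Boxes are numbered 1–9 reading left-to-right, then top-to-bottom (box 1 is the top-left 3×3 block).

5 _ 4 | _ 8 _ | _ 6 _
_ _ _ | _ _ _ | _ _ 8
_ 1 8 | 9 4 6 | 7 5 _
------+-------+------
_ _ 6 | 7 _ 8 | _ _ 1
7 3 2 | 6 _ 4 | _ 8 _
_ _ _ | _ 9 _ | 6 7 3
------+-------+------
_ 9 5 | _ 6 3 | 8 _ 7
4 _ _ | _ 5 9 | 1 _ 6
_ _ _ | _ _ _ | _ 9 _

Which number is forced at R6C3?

Row 6 already contains {3, 6, 7, 9}.
Column 3 already contains {2, 4, 5, 6, 8}.
Its 3×3 block (box 4) already contains {2, 3, 6, 7}.
The only value from 1–9 not eliminated is 1, so R6C3 = 1.

1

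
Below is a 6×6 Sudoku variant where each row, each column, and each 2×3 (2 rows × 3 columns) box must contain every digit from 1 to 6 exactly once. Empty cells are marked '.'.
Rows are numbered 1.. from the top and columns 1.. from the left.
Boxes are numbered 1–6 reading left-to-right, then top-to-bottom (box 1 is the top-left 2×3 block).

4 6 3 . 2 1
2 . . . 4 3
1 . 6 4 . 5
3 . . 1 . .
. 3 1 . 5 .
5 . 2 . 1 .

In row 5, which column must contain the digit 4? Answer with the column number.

Consider where 4 can go in row 5.
row 5, column 1 is out (column 1 already has a 4).
row 5, column 4 is out (column 4 already has a 4).
So the only cell in row 5 that can hold 4 is row 5, column 6.
That is column 6.

6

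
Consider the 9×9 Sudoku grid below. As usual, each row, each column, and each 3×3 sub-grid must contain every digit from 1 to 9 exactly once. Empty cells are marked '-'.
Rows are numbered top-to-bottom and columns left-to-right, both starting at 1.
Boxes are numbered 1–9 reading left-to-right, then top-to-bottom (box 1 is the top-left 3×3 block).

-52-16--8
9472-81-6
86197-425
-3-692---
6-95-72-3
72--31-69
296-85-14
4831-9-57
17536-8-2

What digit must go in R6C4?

Cell R6C4 itself could take any of {4, 8} by direct elimination.
Consider where 8 can go in box 5.
R5C5 is out (column 5 already has a 8).
So the only cell in box 5 that can hold 8 is R6C4.
Therefore R6C4 = 8.

8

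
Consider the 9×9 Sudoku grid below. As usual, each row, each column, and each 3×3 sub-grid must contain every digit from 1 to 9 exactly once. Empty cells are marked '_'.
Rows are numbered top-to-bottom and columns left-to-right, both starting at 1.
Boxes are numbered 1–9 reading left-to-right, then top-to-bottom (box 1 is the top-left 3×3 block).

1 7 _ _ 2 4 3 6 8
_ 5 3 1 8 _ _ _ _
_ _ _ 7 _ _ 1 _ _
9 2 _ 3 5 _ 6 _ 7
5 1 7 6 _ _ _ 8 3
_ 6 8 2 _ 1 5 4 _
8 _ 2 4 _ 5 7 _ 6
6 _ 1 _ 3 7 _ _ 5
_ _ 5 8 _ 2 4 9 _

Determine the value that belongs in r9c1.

7

Cell r9c1 itself could take any of {3, 7} by direct elimination.
Consider where 7 can go in column 1.
r2c1 is out (box 1 already has a 7).
r3c1 is out (row 3 already has a 7).
r6c1 is out (box 4 already has a 7).
So the only cell in column 1 that can hold 7 is r9c1.
Therefore r9c1 = 7.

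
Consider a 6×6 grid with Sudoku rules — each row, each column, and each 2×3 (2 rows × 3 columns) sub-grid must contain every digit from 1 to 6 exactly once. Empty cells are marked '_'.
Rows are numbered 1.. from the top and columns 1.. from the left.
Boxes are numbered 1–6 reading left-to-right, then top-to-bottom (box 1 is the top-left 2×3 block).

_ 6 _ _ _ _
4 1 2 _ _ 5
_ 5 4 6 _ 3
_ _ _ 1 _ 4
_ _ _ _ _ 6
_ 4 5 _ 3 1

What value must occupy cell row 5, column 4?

5

Cell row 5, column 4 itself could take any of {2, 4, 5} by direct elimination.
Consider where 5 can go in column 4.
row 1, column 4 is out (box 2 already has a 5).
row 2, column 4 is out (row 2 already has a 5).
row 6, column 4 is out (row 6 already has a 5).
So the only cell in column 4 that can hold 5 is row 5, column 4.
Therefore row 5, column 4 = 5.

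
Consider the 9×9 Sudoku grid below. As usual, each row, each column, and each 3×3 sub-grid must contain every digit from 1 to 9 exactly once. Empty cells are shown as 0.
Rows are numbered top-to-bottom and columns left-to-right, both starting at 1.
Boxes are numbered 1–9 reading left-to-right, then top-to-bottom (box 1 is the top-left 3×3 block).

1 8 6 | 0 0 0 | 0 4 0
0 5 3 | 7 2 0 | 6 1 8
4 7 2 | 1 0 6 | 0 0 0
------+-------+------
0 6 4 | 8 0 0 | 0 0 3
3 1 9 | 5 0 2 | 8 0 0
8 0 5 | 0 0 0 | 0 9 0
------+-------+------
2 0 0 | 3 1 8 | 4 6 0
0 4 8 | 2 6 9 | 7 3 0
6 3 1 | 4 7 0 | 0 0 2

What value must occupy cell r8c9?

Cell r8c9 itself could take any of {1, 5} by direct elimination.
Consider where 1 can go in box 9.
r7c9 is out (row 7 already has a 1).
r9c7 is out (row 9 already has a 1).
r9c8 is out (row 9 already has a 1).
So the only cell in box 9 that can hold 1 is r8c9.
Therefore r8c9 = 1.

1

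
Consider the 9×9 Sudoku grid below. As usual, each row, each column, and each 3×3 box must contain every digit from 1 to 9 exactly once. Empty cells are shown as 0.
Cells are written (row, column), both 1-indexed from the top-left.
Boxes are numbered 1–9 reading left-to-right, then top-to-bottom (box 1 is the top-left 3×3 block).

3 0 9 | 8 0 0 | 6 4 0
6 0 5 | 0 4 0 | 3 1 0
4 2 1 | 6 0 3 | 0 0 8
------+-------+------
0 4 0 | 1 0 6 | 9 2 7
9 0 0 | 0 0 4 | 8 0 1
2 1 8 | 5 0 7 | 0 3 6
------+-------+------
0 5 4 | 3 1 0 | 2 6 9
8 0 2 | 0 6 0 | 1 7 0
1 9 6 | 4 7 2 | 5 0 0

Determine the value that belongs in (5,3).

7

Cell (5,3) itself could take any of {3, 7} by direct elimination.
Consider where 7 can go in column 3.
(4,3) is out (row 4 already has a 7).
So the only cell in column 3 that can hold 7 is (5,3).
Therefore (5,3) = 7.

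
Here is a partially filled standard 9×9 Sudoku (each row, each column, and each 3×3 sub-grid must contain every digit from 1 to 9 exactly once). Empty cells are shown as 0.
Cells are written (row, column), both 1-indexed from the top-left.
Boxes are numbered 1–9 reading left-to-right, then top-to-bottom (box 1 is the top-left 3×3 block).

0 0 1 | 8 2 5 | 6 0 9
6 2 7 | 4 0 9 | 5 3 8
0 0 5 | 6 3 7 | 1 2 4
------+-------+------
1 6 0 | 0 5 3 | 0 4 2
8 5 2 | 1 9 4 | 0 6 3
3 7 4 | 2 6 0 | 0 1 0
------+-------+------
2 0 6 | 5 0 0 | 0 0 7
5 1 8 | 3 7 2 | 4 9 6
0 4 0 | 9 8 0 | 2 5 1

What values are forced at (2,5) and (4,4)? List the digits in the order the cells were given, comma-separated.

For (2,5):
  Row 2 already contains {2, 3, 4, 5, 6, 7, 8, 9}.
  Column 5 already contains {2, 3, 5, 6, 7, 8, 9}.
  Its 3×3 block (box 2) already contains {2, 3, 4, 5, 6, 7, 8, 9}.
  The only value from 1–9 not eliminated is 1, so (2,5) = 1.
For (4,4):
  Row 4 already contains {1, 2, 3, 4, 5, 6}.
  Column 4 already contains {1, 2, 3, 4, 5, 6, 8, 9}.
  Its 3×3 block (box 5) already contains {1, 2, 3, 4, 5, 6, 9}.
  The only value from 1–9 not eliminated is 7, so (4,4) = 7.

1,7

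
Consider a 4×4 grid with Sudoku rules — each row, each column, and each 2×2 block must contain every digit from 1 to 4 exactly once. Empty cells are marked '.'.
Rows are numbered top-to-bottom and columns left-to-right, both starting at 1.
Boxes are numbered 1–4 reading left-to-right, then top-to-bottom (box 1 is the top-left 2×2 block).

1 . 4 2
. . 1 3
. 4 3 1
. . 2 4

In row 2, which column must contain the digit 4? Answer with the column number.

Consider where 4 can go in row 2.
R2C2 is out (column 2 already has a 4).
So the only cell in row 2 that can hold 4 is R2C1.
That is column 1.

1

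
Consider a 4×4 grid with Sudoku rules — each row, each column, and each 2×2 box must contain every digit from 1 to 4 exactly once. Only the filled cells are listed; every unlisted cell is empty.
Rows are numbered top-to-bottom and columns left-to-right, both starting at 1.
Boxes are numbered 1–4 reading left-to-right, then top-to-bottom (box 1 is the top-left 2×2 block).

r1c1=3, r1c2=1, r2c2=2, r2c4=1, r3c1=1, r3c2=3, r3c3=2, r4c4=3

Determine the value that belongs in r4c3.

1

Cell r4c3 itself could take any of {1, 4} by direct elimination.
Consider where 1 can go in column 3.
r1c3 is out (row 1 already has a 1).
r2c3 is out (row 2 already has a 1).
So the only cell in column 3 that can hold 1 is r4c3.
Therefore r4c3 = 1.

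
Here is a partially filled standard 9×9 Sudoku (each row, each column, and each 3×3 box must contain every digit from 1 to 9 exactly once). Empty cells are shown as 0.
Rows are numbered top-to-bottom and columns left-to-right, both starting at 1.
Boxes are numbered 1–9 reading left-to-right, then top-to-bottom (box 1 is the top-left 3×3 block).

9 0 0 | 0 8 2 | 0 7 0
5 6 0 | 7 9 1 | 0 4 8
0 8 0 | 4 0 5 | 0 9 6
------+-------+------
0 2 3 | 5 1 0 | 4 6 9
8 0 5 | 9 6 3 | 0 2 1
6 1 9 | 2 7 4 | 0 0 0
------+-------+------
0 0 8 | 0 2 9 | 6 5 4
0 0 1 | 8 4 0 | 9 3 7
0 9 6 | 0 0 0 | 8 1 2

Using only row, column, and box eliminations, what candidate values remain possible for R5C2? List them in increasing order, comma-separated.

Row 5 already contains {1, 2, 3, 5, 6, 8, 9}.
Column 2 already contains {1, 2, 6, 8, 9}.
Its 3×3 block (box 4) already contains {1, 2, 3, 5, 6, 8, 9}.
Removing those from 1–9 leaves {4, 7} as the candidates for R5C2.

4,7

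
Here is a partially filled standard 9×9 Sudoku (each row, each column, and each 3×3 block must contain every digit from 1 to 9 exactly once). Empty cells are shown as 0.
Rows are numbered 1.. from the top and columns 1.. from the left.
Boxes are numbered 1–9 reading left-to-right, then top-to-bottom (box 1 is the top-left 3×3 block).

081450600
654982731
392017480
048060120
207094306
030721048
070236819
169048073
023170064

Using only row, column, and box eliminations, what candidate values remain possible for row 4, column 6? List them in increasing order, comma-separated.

3,5

Row 4 already contains {1, 2, 4, 6, 8}.
Column 6 already contains {1, 2, 4, 6, 7, 8}.
Its 3×3 block (box 5) already contains {1, 2, 4, 6, 7, 9}.
Removing those from 1–9 leaves {3, 5} as the candidates for row 4, column 6.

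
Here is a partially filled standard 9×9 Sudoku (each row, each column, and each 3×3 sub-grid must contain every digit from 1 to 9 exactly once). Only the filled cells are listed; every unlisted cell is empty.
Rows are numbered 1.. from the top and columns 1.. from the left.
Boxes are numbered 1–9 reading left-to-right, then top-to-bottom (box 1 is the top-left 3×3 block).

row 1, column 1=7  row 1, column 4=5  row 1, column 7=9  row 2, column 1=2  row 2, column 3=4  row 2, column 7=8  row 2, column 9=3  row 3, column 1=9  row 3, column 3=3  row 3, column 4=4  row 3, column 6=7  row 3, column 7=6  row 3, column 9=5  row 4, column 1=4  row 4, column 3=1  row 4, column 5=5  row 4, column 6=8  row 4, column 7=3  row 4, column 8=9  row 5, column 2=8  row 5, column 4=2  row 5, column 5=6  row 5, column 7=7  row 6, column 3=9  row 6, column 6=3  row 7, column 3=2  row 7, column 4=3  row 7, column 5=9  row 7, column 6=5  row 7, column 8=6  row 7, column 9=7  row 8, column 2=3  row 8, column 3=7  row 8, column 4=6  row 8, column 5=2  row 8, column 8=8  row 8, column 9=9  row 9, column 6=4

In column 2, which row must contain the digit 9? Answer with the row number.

Consider where 9 can go in column 2.
row 1, column 2 is out (row 1 already has a 9). row 2, column 2 is out (box 1 already has a 9). row 3, column 2 is out (row 3 already has a 9). row 4, column 2 is out (row 4 already has a 9). The remaining empty cells in column 2 are similarly blocked.
So the only cell in column 2 that can hold 9 is row 9, column 2.
That is row 9.

9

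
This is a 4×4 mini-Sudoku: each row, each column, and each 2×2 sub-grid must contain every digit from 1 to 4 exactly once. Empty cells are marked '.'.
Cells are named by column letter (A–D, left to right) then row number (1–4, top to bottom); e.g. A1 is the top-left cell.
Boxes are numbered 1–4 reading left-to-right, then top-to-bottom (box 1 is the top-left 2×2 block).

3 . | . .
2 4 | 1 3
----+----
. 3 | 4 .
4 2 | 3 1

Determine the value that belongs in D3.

Row 3 already contains {3, 4}.
Column D already contains {1, 3}.
Its 2×2 block (box 4) already contains {1, 3, 4}.
The only value from 1–4 not eliminated is 2, so D3 = 2.

2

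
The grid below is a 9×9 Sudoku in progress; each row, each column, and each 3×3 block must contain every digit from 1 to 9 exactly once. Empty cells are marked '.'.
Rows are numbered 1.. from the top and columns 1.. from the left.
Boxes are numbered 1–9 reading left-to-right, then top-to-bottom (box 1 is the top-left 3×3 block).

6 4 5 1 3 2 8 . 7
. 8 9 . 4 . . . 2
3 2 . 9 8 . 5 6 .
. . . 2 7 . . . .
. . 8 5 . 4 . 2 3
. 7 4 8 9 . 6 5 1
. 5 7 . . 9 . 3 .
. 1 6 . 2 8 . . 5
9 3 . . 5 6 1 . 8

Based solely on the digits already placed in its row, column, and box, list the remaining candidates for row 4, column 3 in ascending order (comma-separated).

1,3

Row 4 already contains {2, 7}.
Column 3 already contains {4, 5, 6, 7, 8, 9}.
Its 3×3 block (box 4) already contains {4, 7, 8}.
Removing those from 1–9 leaves {1, 3} as the candidates for row 4, column 3.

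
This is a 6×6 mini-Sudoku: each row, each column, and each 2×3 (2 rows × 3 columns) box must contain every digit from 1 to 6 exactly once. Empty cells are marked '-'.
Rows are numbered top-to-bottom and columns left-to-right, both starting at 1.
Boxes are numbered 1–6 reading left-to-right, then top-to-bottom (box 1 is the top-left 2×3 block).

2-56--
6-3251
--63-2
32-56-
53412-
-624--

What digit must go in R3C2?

5

Cell R3C2 itself could take any of {1, 4, 5} by direct elimination.
Consider where 5 can go in column 2.
R1C2 is out (row 1 already has a 5).
R2C2 is out (row 2 already has a 5).
So the only cell in column 2 that can hold 5 is R3C2.
Therefore R3C2 = 5.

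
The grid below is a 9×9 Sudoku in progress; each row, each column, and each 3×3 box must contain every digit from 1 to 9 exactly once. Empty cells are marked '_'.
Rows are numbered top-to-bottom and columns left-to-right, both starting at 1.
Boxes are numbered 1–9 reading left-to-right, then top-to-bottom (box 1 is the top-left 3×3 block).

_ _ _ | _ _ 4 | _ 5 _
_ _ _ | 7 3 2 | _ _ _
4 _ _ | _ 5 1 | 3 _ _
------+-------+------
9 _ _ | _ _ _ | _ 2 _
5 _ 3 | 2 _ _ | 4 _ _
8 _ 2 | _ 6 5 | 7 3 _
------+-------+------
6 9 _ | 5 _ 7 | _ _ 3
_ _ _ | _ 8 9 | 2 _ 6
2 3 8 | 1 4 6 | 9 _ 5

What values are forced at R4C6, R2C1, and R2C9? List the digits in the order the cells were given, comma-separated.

For R4C6:
  Consider where 3 can go in column 6.
  R5C6 is out (row 5 already has a 3).
  So the only cell in column 6 that can hold 3 is R4C6.
  So R4C6 = 3.
For R2C1:
  Row 2 already contains {2, 3, 7}.
  Column 1 already contains {2, 4, 5, 6, 8, 9}.
  Its 3×3 block (box 1) already contains {4}.
  The only value from 1–9 not eliminated is 1, so R2C1 = 1.
For R2C9:
  Consider where 4 can go in column 9.
  R1C9 is out (row 1 already has a 4).
  R3C9 is out (row 3 already has a 4).
  R4C9 is out (box 6 already has a 4).
  R5C9 is out (row 5 already has a 4).
  R6C9 is out (box 6 already has a 4).
  So the only cell in column 9 that can hold 4 is R2C9.
  So R2C9 = 4.

3,1,4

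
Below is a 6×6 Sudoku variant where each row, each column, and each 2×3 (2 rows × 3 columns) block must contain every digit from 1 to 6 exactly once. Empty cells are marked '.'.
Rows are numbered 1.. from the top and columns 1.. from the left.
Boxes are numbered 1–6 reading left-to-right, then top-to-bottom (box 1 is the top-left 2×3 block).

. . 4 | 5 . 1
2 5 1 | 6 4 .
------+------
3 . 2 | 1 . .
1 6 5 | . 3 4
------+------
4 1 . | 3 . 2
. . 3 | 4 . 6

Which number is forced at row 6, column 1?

5

Row 6 already contains {3, 4, 6}.
Column 1 already contains {1, 2, 3, 4}.
Its 2×3 block (box 5) already contains {1, 3, 4}.
The only value from 1–6 not eliminated is 5, so row 6, column 1 = 5.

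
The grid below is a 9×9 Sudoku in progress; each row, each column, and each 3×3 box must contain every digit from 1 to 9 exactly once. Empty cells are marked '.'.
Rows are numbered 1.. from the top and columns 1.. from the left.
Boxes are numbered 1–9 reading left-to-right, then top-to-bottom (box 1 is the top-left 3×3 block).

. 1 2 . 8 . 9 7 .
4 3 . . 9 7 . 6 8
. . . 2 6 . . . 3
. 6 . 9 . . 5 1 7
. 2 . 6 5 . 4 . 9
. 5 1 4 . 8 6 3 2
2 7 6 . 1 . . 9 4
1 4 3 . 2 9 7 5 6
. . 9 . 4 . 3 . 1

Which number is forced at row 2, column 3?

5

Row 2 already contains {3, 4, 6, 7, 8, 9}.
Column 3 already contains {1, 2, 3, 6, 9}.
Its 3×3 block (box 1) already contains {1, 2, 3, 4}.
The only value from 1–9 not eliminated is 5, so row 2, column 3 = 5.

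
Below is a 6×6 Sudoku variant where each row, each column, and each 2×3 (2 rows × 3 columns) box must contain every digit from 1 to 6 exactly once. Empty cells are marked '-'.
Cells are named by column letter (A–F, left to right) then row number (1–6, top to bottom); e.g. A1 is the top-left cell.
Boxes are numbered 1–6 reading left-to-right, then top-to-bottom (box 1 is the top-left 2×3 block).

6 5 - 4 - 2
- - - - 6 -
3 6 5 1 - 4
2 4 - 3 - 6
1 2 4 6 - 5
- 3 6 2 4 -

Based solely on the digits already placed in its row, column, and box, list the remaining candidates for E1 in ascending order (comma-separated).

1,3

Row 1 already contains {2, 4, 5, 6}.
Column E already contains {4, 6}.
Its 2×3 block (box 2) already contains {2, 4, 6}.
Removing those from 1–6 leaves {1, 3} as the candidates for E1.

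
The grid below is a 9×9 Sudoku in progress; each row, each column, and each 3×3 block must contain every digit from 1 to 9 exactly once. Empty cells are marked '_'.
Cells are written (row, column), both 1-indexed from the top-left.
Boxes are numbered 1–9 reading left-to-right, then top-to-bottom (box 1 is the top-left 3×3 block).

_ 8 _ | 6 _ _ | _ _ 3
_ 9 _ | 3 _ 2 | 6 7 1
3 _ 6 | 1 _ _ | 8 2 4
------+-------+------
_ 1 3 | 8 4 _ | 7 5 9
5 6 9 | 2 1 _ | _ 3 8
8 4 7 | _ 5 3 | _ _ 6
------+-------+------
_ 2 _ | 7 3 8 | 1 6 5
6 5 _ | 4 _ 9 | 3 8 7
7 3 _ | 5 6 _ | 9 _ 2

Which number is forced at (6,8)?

1

Row 6 already contains {3, 4, 5, 6, 7, 8}.
Column 8 already contains {2, 3, 5, 6, 7, 8}.
Its 3×3 block (box 6) already contains {3, 5, 6, 7, 8, 9}.
The only value from 1–9 not eliminated is 1, so (6,8) = 1.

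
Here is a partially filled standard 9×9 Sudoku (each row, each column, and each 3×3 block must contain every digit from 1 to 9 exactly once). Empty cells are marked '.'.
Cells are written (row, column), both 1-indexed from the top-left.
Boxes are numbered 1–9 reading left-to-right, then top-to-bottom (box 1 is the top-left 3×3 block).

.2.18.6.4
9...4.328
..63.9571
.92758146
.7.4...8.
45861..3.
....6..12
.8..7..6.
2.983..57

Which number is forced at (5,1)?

Cell (5,1) itself could take any of {1, 3, 6} by direct elimination.
Consider where 6 can go in column 1.
(1,1) is out (row 1 already has a 6).
(3,1) is out (row 3 already has a 6).
(4,1) is out (row 4 already has a 6).
(7,1) is out (row 7 already has a 6).
(8,1) is out (row 8 already has a 6).
So the only cell in column 1 that can hold 6 is (5,1).
Therefore (5,1) = 6.

6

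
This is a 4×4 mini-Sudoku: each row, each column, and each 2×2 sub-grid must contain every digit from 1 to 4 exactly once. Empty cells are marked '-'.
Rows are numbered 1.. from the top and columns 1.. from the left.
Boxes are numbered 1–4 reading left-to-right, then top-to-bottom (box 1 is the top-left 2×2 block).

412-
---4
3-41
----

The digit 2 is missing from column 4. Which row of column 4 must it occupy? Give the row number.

Consider where 2 can go in column 4.
row 1, column 4 is out (row 1 already has a 2).
So the only cell in column 4 that can hold 2 is row 4, column 4.
That is row 4.

4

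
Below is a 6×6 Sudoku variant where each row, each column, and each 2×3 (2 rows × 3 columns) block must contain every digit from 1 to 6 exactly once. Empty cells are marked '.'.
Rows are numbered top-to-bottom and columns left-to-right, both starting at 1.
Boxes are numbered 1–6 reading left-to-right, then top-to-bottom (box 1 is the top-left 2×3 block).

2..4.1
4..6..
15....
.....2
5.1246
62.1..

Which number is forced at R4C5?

1

Cell R4C5 itself could take any of {1, 3, 5, 6} by direct elimination.
Consider where 1 can go in row 4.
R4C1 is out (column 1 already has a 1).
R4C2 is out (box 3 already has a 1).
R4C3 is out (column 3 already has a 1).
R4C4 is out (column 4 already has a 1).
So the only cell in row 4 that can hold 1 is R4C5.
Therefore R4C5 = 1.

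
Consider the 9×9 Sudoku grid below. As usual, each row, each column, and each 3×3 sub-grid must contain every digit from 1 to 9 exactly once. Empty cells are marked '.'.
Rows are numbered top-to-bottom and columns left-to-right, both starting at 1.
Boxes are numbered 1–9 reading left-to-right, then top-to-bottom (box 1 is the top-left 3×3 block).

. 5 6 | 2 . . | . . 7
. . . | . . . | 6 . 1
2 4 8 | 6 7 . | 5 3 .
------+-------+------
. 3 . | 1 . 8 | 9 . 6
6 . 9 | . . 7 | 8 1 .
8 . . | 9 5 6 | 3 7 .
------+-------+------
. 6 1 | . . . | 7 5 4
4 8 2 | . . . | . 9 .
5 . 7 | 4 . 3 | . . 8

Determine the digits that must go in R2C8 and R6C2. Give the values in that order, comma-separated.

2,1

For R2C8:
  Consider where 2 can go in box 3.
  R1C7 is out (row 1 already has a 2).
  R1C8 is out (row 1 already has a 2).
  R3C9 is out (row 3 already has a 2).
  So the only cell in box 3 that can hold 2 is R2C8.
  So R2C8 = 2.
For R6C2:
  Consider where 1 can go in column 2.
  R2C2 is out (row 2 already has a 1).
  R5C2 is out (row 5 already has a 1).
  R9C2 is out (box 7 already has a 1).
  So the only cell in column 2 that can hold 1 is R6C2.
  So R6C2 = 1.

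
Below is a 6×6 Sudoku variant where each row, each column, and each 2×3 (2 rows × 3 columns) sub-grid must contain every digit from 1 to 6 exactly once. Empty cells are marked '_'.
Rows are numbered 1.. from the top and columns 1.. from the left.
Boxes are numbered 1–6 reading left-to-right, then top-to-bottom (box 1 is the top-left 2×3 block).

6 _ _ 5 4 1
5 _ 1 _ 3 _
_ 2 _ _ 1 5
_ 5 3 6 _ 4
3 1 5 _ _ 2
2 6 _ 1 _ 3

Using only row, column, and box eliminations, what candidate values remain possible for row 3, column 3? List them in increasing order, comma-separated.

Row 3 already contains {1, 2, 5}.
Column 3 already contains {1, 3, 5}.
Its 2×3 block (box 3) already contains {2, 3, 5}.
Removing those from 1–6 leaves {4, 6} as the candidates for row 3, column 3.

4,6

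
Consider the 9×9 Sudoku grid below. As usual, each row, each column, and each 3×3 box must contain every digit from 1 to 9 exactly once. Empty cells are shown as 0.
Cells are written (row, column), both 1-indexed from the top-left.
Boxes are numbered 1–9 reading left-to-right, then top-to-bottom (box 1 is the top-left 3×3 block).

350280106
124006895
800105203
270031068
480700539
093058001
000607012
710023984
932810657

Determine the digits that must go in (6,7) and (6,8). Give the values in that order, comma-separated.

For (6,7):
  Consider where 7 can go in column 7.
  (4,7) is out (row 4 already has a 7).
  (7,7) is out (row 7 already has a 7).
  So the only cell in column 7 that can hold 7 is (6,7).
  So (6,7) = 7.
For (6,8):
  Consider where 2 can go in column 8.
  (1,8) is out (row 1 already has a 2).
  (3,8) is out (row 3 already has a 2).
  So the only cell in column 8 that can hold 2 is (6,8).
  So (6,8) = 2.

7,2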